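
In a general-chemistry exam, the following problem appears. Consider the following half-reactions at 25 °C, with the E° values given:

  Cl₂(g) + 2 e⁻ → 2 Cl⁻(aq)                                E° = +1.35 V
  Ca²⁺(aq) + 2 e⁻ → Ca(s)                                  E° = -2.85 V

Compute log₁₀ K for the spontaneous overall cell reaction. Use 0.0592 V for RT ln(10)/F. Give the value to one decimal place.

141.9

Cathode: Cl₂/Cl⁻; anode: Ca²⁺/Ca. E°cell = +4.20 V, n = 2.
log K = nE°cell / 0.0592 = (2)(+4.20) / 0.0592 = 141.9.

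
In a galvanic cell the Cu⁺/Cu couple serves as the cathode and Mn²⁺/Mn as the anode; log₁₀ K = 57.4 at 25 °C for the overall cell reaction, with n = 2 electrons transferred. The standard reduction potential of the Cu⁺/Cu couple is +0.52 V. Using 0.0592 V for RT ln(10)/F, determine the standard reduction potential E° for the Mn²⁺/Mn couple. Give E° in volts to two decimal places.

E°cell = (0.0592/n)·log K = (0.0592/2)(57.4) = +1.699 V.
Since Cu⁺/Cu is the cathode and Mn²⁺/Mn the anode, E°cell = E°(Cu⁺/Cu) − E°(Mn²⁺/Mn).
So E°(Mn²⁺/Mn) = E°(Cu⁺/Cu) − E°cell = (+0.52) − (+1.699) = -1.18 V.

-1.18 V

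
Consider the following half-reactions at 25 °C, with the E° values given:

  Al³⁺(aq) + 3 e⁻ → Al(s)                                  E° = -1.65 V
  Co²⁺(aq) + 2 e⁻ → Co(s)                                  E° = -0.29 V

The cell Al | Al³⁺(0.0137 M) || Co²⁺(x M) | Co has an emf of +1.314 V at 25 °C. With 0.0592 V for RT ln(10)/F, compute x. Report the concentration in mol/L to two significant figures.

0.0016 M

Co²⁺/Co is the cathode, Al³⁺/Al the anode: E°cell = +1.36 V, n = 6.
Overall reaction: 3 Co²⁺(aq) + 2 Al(s) → 3 Co(s) + 2 Al³⁺(aq); Q = [Al³⁺]^2/[Co²⁺]^3.
From E = E° − (0.0592/n) log Q: log Q = (E° − E)·n/0.0592 = (+1.36 − (+1.314))·6/0.0592 = 4.6622.
So 3·log[Co²⁺] = 2·log(0.0137) − log Q = -3.7266 − (4.6622) = -8.3888; log[Co²⁺] = -8.3888 / 3 = -2.7963; [Co²⁺] = 10^(-2.7963) ≈ 0.0016 M.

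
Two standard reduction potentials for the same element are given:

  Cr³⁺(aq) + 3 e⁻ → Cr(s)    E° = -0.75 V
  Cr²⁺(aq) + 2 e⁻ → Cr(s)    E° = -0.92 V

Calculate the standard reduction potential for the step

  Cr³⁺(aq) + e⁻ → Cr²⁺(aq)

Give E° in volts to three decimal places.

Sequential free energies add, so n₃E°₃ = n₁E°₁ + n₂E°₂.
With n₃ = 3, and the known step contributing 2×(-0.92) V, the unknown satisfies 1·E° = 3×(-0.75) − 2×(-0.92) = -0.410.
E° = -0.410 / 1 = -0.410 V.

-0.410 V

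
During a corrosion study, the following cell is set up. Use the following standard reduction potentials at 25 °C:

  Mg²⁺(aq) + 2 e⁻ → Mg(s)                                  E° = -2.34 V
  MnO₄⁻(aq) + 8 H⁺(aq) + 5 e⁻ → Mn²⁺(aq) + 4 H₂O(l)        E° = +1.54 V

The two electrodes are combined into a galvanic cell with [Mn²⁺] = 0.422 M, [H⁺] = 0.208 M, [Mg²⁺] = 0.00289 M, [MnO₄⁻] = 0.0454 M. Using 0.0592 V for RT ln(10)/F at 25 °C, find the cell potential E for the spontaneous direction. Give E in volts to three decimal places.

+3.879 V

MnO₄⁻/Mn²⁺ is the cathode (higher E°), Mg²⁺/Mg the anode: E°cell = +1.54 − (-2.34) = +3.88 V, n = 10.
Overall: 2 MnO₄⁻(aq) + 16 H⁺(aq) + 5 Mg(s) → 2 Mn²⁺(aq) + 8 H₂O(l) + 5 Mg²⁺(aq)
Q = [Mn²⁺]^2·[Mg²⁺]^5 / ([MnO₄⁻]^2·[H⁺]^16); log Q = 0.152.
E = E° − (0.0592/n) log Q = +3.88 − (0.0592/10)(0.152) = +3.879 V.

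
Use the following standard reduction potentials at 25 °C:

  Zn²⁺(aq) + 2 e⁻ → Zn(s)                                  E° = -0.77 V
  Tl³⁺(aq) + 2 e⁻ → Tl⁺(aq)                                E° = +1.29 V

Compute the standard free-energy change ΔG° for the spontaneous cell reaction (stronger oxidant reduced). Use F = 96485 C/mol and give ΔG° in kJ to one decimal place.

-397.5 kJ

Tl³⁺/Tl⁺ (E° = +1.29 V) is the cathode; Zn²⁺/Zn (E° = -0.77 V) is the anode, so E°cell = +2.06 V.
Balancing electrons gives n = 2 (lcm of 2 and 2).
ΔG° = −nFE° = −(2)(96485)(+2.06) = -397,518 J = -397.5 kJ.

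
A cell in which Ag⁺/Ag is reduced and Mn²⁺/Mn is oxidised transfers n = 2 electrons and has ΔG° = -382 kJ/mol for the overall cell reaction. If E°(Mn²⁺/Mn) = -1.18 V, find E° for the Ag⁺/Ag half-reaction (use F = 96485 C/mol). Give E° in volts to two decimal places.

E°cell = −ΔG°/(nF) = −(-382×10³)/((2)(96485)) = +1.980 V.
Since Ag⁺/Ag is the cathode and Mn²⁺/Mn the anode, E°cell = E°(Ag⁺/Ag) − E°(Mn²⁺/Mn).
So E°(Ag⁺/Ag) = E°cell + E°(Mn²⁺/Mn) = +1.980 + (-1.18) = +0.80 V.

+0.80 V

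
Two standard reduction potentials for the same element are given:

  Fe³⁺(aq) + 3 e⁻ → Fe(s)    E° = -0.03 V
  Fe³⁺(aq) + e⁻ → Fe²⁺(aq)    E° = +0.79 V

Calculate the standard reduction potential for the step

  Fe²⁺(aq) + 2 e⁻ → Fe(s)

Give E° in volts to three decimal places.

-0.440 V

Sequential free energies add, so n₃E°₃ = n₁E°₁ + n₂E°₂.
With n₃ = 3, and the known step contributing 1×(+0.79) V, the unknown satisfies 2·E° = 3×(-0.03) − 1×(+0.79) = -0.880.
E° = -0.880 / 2 = -0.440 V.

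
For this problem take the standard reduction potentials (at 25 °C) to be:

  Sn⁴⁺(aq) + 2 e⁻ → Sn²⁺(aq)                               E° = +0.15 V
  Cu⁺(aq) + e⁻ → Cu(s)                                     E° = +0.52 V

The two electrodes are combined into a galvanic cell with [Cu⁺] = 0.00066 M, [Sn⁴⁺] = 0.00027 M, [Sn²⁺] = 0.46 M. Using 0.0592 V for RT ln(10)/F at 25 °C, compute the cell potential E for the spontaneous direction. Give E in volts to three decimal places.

+0.277 V

Cu⁺/Cu is the cathode (higher E°), Sn⁴⁺/Sn²⁺ the anode: E°cell = +0.52 − (+0.15) = +0.37 V, n = 2.
Overall: 2 Cu⁺(aq) + Sn²⁺(aq) → 2 Cu(s) + Sn⁴⁺(aq)
Q = [Sn⁴⁺] / ([Cu⁺]^2·[Sn²⁺]); log Q = 3.130.
E = E° − (0.0592/n) log Q = +0.37 − (0.0592/2)(3.130) = +0.277 V.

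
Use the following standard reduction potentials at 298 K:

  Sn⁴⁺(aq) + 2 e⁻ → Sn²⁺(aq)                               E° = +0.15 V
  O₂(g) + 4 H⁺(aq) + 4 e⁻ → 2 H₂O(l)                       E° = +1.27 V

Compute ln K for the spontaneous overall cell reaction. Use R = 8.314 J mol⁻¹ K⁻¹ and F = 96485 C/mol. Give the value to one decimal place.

174.5

Cathode: O₂/H₂O; anode: Sn⁴⁺/Sn²⁺. E°cell = (+1.27) − (+0.15) = +1.12 V, with n = 4.
ΔG° = −nFE° = −RT ln K, so ln K = nFE°/(RT) = (4)(96485)(+1.12) / ((8.314)(298)) = 174.466.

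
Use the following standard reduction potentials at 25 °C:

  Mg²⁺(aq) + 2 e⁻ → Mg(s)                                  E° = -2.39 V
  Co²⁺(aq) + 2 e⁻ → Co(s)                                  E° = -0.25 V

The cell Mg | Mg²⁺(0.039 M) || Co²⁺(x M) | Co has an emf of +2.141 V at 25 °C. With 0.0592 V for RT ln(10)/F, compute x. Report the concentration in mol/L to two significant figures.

0.042 M

Co²⁺/Co is the cathode, Mg²⁺/Mg the anode: E°cell = +2.14 V, n = 2.
Overall reaction: Co²⁺(aq) + Mg(s) → Co(s) + Mg²⁺(aq); Q = [Mg²⁺]^1/[Co²⁺]^1.
From E = E° − (0.0592/n) log Q: log Q = (E° − E)·n/0.0592 = (+2.14 − (+2.141))·2/0.0592 = -0.0338.
So 1·log[Co²⁺] = 1·log(0.039) − log Q = -1.4089 − (-0.0338) = -1.3751; [Co²⁺] = 10^(-1.3751) ≈ 0.042 M.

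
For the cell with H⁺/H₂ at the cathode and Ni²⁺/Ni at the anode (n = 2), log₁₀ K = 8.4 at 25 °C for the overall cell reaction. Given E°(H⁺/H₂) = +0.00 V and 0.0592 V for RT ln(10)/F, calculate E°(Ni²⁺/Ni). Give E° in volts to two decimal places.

-0.25 V

E°cell = (0.0592/n)·log K = (0.0592/2)(8.4) = +0.249 V.
Since H⁺/H₂ is the cathode and Ni²⁺/Ni the anode, E°cell = E°(H⁺/H₂) − E°(Ni²⁺/Ni).
So E°(Ni²⁺/Ni) = E°(H⁺/H₂) − E°cell = (+0.00) − (+0.249) = -0.25 V.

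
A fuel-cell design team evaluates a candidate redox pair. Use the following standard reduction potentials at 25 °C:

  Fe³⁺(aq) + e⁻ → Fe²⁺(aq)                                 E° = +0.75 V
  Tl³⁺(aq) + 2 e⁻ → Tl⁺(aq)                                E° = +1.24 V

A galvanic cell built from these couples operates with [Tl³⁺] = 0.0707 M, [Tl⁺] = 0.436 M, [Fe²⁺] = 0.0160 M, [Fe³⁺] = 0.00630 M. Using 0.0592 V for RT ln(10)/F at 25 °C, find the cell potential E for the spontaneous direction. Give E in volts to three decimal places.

Tl³⁺/Tl⁺ is the cathode (higher E°), Fe³⁺/Fe²⁺ the anode: E°cell = +1.24 − (+0.75) = +0.49 V, n = 2.
Overall: Tl³⁺(aq) + 2 Fe²⁺(aq) → Tl⁺(aq) + 2 Fe³⁺(aq)
Q = [Tl⁺]·[Fe³⁺]^2 / ([Tl³⁺]·[Fe²⁺]^2); log Q = -0.019.
E = E° − (0.0592/n) log Q = +0.49 − (0.0592/2)(-0.019) = +0.491 V.

+0.491 V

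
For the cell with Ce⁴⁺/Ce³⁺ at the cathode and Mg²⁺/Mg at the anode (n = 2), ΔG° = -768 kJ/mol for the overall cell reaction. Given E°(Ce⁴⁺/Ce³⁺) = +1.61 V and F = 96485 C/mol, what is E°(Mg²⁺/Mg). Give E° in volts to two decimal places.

-2.37 V

E°cell = −ΔG°/(nF) = −(-768×10³)/((2)(96485)) = +3.980 V.
Since Ce⁴⁺/Ce³⁺ is the cathode and Mg²⁺/Mg the anode, E°cell = E°(Ce⁴⁺/Ce³⁺) − E°(Mg²⁺/Mg).
So E°(Mg²⁺/Mg) = E°(Ce⁴⁺/Ce³⁺) − E°cell = (+1.61) − (+3.980) = -2.37 V.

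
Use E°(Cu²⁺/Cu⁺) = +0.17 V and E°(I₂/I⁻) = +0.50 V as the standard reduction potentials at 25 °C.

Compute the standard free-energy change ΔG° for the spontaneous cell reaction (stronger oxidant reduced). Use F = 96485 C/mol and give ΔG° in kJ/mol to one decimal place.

I₂/I⁻ (E° = +0.50 V) is the cathode; Cu²⁺/Cu⁺ (E° = +0.17 V) is the anode, so E°cell = +0.33 V.
Balancing electrons gives n = 2 (lcm of 2 and 1).
ΔG° = −nFE° = −(2)(96485)(+0.33) = -63,680 J = -63.7 kJ/mol.

-63.7 kJ/mol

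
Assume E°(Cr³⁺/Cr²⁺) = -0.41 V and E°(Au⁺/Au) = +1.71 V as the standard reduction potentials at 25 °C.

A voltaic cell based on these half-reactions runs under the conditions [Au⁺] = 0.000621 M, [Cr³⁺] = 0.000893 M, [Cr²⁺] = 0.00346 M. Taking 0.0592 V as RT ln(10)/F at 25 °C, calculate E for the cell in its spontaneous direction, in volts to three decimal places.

Au⁺/Au is the cathode (higher E°), Cr³⁺/Cr²⁺ the anode: E°cell = +1.71 − (-0.41) = +2.12 V, n = 1.
Overall: Au⁺(aq) + Cr²⁺(aq) → Au(s) + Cr³⁺(aq)
Q = [Cr³⁺] / ([Au⁺]·[Cr²⁺]); log Q = 2.619.
E = E° − (0.0592/n) log Q = +2.12 − (0.0592/1)(2.619) = +1.965 V.

+1.965 V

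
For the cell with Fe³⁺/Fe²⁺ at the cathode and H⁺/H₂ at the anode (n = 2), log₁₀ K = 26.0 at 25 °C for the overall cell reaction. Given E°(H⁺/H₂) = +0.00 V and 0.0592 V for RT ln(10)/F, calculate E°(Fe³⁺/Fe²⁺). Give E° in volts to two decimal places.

E°cell = (0.0592/n)·log K = (0.0592/2)(26.0) = +0.770 V.
Since Fe³⁺/Fe²⁺ is the cathode and H⁺/H₂ the anode, E°cell = E°(Fe³⁺/Fe²⁺) − E°(H⁺/H₂).
So E°(Fe³⁺/Fe²⁺) = E°cell + E°(H⁺/H₂) = +0.770 + (+0.00) = +0.77 V.

+0.77 V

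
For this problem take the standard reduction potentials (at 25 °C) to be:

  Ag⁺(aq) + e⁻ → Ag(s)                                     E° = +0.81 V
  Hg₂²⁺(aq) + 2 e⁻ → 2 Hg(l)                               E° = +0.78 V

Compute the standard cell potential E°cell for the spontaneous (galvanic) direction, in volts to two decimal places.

The Ag⁺/Ag couple has the higher reduction potential, so it is the cathode; Hg₂²⁺/Hg is oxidised at the anode.
E°cell = E°(cathode) − E°(anode) = (+0.81) − (+0.78) = +0.03 V.
Since E°cell > 0, the reaction is spontaneous under standard conditions.

+0.03 V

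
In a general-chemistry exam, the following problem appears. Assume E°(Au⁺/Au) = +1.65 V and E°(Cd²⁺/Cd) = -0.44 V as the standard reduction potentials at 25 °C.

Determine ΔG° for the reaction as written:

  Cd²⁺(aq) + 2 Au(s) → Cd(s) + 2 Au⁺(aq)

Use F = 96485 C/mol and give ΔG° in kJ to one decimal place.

As written, Cd²⁺/Cd is reduced (cathode) and Au⁺/Au is oxidised (anode), so E°cell = (-0.44) − (+1.65) = -2.09 V.
Balancing electrons gives n = 2.
ΔG° = −nFE° = −(2)(96485)(-2.09) = 403,307 J = +403.3 kJ.

+403.3 kJ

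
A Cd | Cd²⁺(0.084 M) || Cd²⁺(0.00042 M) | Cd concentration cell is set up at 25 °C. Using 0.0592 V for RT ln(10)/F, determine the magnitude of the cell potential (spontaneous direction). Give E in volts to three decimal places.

For a concentration cell E°cell = 0. The 0.084 M side is the cathode (reduction is favoured where [Cd²⁺] is higher).
With n = 2, E = −(0.0592/2) log([Cd²⁺]ₐₙ/[Cd²⁺]꜀ₐₜ) = −(0.0592/2) log(0.00042/0.084) = −(0.0592/2)(-2.301) = +0.068 V.

+0.068 V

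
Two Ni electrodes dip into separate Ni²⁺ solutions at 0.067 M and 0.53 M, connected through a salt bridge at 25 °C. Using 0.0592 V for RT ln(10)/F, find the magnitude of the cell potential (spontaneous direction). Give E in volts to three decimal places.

For a concentration cell E°cell = 0. The 0.53 M side is the cathode (reduction is favoured where [Ni²⁺] is higher).
With n = 2, E = −(0.0592/2) log([Ni²⁺]ₐₙ/[Ni²⁺]꜀ₐₜ) = −(0.0592/2) log(0.067/0.53) = −(0.0592/2)(-0.898) = +0.027 V.

+0.027 V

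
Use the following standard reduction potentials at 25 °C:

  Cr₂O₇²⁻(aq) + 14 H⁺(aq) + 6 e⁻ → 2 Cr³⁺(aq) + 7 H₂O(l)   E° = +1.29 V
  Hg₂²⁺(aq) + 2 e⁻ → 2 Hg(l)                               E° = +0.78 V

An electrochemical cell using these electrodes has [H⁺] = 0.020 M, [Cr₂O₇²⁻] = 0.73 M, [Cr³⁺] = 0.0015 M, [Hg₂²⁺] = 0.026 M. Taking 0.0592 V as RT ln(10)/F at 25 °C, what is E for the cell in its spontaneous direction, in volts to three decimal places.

Cr₂O₇²⁻/Cr³⁺ is the cathode (higher E°), Hg₂²⁺/Hg the anode: E°cell = +1.29 − (+0.78) = +0.51 V, n = 6.
Overall: Cr₂O₇²⁻(aq) + 14 H⁺(aq) + 6 Hg(l) → 2 Cr³⁺(aq) + 7 H₂O(l) + 3 Hg₂²⁺(aq)
Q = [Cr³⁺]^2·[Hg₂²⁺]^3 / ([Cr₂O₇²⁻]·[H⁺]^14); log Q = 13.519.
E = E° − (0.0592/n) log Q = +0.51 − (0.0592/6)(13.519) = +0.377 V.

+0.377 V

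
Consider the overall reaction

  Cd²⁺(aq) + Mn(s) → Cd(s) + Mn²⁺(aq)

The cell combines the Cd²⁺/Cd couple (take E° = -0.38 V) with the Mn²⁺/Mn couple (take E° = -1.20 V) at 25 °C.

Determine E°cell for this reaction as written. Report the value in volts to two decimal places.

+0.82 V

The Cd²⁺/Cd couple has the higher reduction potential, so it is the cathode; Mn²⁺/Mn is oxidised at the anode.
E°cell = E°(cathode) − E°(anode) = (-0.38) − (-1.20) = +0.82 V.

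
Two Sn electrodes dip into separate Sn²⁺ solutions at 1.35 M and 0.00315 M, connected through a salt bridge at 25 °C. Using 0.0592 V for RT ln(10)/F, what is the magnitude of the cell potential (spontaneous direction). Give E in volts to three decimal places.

For a concentration cell E°cell = 0. The 1.35 M side is the cathode (reduction is favoured where [Sn²⁺] is higher).
With n = 2, E = −(0.0592/2) log([Sn²⁺]ₐₙ/[Sn²⁺]꜀ₐₜ) = −(0.0592/2) log(0.00315/1.35) = −(0.0592/2)(-2.632) = +0.078 V.

+0.078 V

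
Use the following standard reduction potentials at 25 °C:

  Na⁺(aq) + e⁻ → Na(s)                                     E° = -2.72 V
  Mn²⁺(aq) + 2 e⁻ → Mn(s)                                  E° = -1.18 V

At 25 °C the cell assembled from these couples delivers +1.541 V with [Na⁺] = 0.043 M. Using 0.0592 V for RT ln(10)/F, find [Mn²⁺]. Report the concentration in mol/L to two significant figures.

0.0020 M

Mn²⁺/Mn is the cathode, Na⁺/Na the anode: E°cell = +1.54 V, n = 2.
Overall reaction: Mn²⁺(aq) + 2 Na(s) → Mn(s) + 2 Na⁺(aq); Q = [Na⁺]^2/[Mn²⁺]^1.
From E = E° − (0.0592/n) log Q: log Q = (E° − E)·n/0.0592 = (+1.54 − (+1.541))·2/0.0592 = -0.0338.
So 1·log[Mn²⁺] = 2·log(0.043) − log Q = -2.7331 − (-0.0338) = -2.6993; [Mn²⁺] = 10^(-2.6993) ≈ 0.0020 M.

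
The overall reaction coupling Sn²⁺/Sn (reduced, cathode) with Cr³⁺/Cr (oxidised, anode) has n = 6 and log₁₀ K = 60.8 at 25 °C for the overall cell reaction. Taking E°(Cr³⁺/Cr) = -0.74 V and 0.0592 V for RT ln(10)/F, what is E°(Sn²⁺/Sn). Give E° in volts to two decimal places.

-0.14 V

E°cell = (0.0592/n)·log K = (0.0592/6)(60.8) = +0.600 V.
Since Sn²⁺/Sn is the cathode and Cr³⁺/Cr the anode, E°cell = E°(Sn²⁺/Sn) − E°(Cr³⁺/Cr).
So E°(Sn²⁺/Sn) = E°cell + E°(Cr³⁺/Cr) = +0.600 + (-0.74) = -0.14 V.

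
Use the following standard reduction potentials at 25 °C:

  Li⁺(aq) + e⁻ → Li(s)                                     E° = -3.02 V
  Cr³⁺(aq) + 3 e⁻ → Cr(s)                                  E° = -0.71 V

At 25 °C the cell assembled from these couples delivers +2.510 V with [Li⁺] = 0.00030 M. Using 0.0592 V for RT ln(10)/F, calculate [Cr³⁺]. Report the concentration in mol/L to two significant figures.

0.37 M

Cr³⁺/Cr is the cathode, Li⁺/Li the anode: E°cell = +2.31 V, n = 3.
Overall reaction: Cr³⁺(aq) + 3 Li(s) → Cr(s) + 3 Li⁺(aq); Q = [Li⁺]^3/[Cr³⁺]^1.
From E = E° − (0.0592/n) log Q: log Q = (E° − E)·n/0.0592 = (+2.31 − (+2.510))·3/0.0592 = -10.1351.
So 1·log[Cr³⁺] = 3·log(0.0003) − log Q = -10.5686 − (-10.1351) = -0.4335; [Cr³⁺] = 10^(-0.4335) ≈ 0.37 M.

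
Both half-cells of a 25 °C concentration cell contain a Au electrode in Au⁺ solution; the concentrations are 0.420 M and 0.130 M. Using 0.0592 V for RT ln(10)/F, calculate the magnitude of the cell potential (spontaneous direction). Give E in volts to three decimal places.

+0.030 V

For a concentration cell E°cell = 0. The 0.420 M side is the cathode (reduction is favoured where [Au⁺] is higher).
With n = 1, E = −(0.0592/1) log([Au⁺]ₐₙ/[Au⁺]꜀ₐₜ) = −(0.0592/1) log(0.13/0.42) = −(0.0592/1)(-0.509) = +0.030 V.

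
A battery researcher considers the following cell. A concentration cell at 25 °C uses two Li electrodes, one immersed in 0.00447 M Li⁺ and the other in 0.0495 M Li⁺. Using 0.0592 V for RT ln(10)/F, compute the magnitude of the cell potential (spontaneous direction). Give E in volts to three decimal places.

+0.062 V

For a concentration cell E°cell = 0. The 0.0495 M side is the cathode (reduction is favoured where [Li⁺] is higher).
With n = 1, E = −(0.0592/1) log([Li⁺]ₐₙ/[Li⁺]꜀ₐₜ) = −(0.0592/1) log(0.00447/0.0495) = −(0.0592/1)(-1.044) = +0.062 V.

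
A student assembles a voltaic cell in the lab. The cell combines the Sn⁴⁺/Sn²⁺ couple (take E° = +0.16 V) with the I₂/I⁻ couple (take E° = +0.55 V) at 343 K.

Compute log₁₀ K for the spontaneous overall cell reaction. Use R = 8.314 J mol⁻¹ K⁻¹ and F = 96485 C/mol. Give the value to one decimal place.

Cathode: I₂/I⁻; anode: Sn⁴⁺/Sn²⁺. E°cell = (+0.55) − (+0.16) = +0.39 V, with n = 2.
ΔG° = −nFE° = −RT ln K, so ln K = nFE°/(RT) = (2)(96485)(+0.39) / ((8.314)(343)) = 26.391.
log₁₀ K = 26.391 / ln 10 = 11.5.

11.5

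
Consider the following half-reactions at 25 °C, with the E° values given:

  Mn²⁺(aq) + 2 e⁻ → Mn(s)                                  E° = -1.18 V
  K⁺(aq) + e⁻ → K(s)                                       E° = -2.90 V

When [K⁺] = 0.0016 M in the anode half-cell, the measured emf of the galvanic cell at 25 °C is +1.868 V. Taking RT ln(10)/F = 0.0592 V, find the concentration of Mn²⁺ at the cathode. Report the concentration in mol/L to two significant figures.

Mn²⁺/Mn is the cathode, K⁺/K the anode: E°cell = +1.72 V, n = 2.
Overall reaction: Mn²⁺(aq) + 2 K(s) → Mn(s) + 2 K⁺(aq); Q = [K⁺]^2/[Mn²⁺]^1.
From E = E° − (0.0592/n) log Q: log Q = (E° − E)·n/0.0592 = (+1.72 − (+1.868))·2/0.0592 = -5.0000.
So 1·log[Mn²⁺] = 2·log(0.0016) − log Q = -5.5918 − (-5.0000) = -0.5918; [Mn²⁺] = 10^(-0.5918) ≈ 0.26 M.

0.26 M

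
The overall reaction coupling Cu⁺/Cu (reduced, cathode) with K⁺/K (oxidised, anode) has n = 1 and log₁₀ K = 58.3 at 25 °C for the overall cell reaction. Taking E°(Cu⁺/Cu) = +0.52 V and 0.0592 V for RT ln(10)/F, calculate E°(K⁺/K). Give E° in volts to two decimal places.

-2.93 V

E°cell = (0.0592/n)·log K = (0.0592/1)(58.3) = +3.451 V.
Since Cu⁺/Cu is the cathode and K⁺/K the anode, E°cell = E°(Cu⁺/Cu) − E°(K⁺/K).
So E°(K⁺/K) = E°(Cu⁺/Cu) − E°cell = (+0.52) − (+3.451) = -2.93 V.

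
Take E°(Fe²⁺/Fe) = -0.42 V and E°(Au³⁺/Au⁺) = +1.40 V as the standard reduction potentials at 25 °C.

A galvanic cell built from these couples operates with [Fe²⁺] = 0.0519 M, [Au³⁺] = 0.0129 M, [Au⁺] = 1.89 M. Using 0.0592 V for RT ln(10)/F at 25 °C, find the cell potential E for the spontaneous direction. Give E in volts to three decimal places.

Au³⁺/Au⁺ is the cathode (higher E°), Fe²⁺/Fe the anode: E°cell = +1.40 − (-0.42) = +1.82 V, n = 2.
Overall: Au³⁺(aq) + Fe(s) → Au⁺(aq) + Fe²⁺(aq)
Q = [Au⁺]·[Fe²⁺] / ([Au³⁺]); log Q = 0.881.
E = E° − (0.0592/n) log Q = +1.82 − (0.0592/2)(0.881) = +1.794 V.

+1.794 V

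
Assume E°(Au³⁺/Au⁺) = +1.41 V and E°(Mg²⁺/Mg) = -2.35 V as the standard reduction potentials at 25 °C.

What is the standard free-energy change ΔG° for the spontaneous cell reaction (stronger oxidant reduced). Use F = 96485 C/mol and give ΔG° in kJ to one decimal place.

Au³⁺/Au⁺ (E° = +1.41 V) is the cathode; Mg²⁺/Mg (E° = -2.35 V) is the anode, so E°cell = +3.76 V.
Balancing electrons gives n = 2 (lcm of 2 and 2).
ΔG° = −nFE° = −(2)(96485)(+3.76) = -725,567 J = -725.6 kJ.

-725.6 kJ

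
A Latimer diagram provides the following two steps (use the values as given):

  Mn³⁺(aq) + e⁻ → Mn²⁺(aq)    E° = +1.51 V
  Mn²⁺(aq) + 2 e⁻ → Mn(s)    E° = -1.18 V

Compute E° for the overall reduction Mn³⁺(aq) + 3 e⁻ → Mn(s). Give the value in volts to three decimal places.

-0.283 V

Standard free energies of sequential steps add: ΔG°₃ = ΔG°₁ + ΔG°₂, so n₃E°₃ = n₁E°₁ + n₂E°₂.
E°₃ = (1×+1.51 + 2×-1.18) / 3 = (-0.850) / 3 = -0.283 V.
Simply averaging or adding the two E° values would be wrong; the electron-weighted sum is required.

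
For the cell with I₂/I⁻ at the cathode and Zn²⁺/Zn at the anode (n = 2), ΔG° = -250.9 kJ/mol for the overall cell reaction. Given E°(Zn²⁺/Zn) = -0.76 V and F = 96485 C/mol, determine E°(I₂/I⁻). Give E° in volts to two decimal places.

E°cell = −ΔG°/(nF) = −(-250.9×10³)/((2)(96485)) = +1.300 V.
Since I₂/I⁻ is the cathode and Zn²⁺/Zn the anode, E°cell = E°(I₂/I⁻) − E°(Zn²⁺/Zn).
So E°(I₂/I⁻) = E°cell + E°(Zn²⁺/Zn) = +1.300 + (-0.76) = +0.54 V.

+0.54 V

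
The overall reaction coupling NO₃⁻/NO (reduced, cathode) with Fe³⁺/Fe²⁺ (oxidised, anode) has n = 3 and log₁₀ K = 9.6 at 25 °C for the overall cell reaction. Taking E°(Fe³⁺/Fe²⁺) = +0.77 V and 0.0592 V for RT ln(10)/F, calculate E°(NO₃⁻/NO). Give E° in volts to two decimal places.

+0.96 V

E°cell = (0.0592/n)·log K = (0.0592/3)(9.6) = +0.189 V.
Since NO₃⁻/NO is the cathode and Fe³⁺/Fe²⁺ the anode, E°cell = E°(NO₃⁻/NO) − E°(Fe³⁺/Fe²⁺).
So E°(NO₃⁻/NO) = E°cell + E°(Fe³⁺/Fe²⁺) = +0.189 + (+0.77) = +0.96 V.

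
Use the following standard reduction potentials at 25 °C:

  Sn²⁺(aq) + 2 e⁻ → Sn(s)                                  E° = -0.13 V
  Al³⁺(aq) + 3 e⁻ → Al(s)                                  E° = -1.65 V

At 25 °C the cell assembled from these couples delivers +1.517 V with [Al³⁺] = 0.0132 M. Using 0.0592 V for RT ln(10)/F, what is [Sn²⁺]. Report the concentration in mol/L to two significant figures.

Sn²⁺/Sn is the cathode, Al³⁺/Al the anode: E°cell = +1.52 V, n = 6.
Overall reaction: 3 Sn²⁺(aq) + 2 Al(s) → 3 Sn(s) + 2 Al³⁺(aq); Q = [Al³⁺]^2/[Sn²⁺]^3.
From E = E° − (0.0592/n) log Q: log Q = (E° − E)·n/0.0592 = (+1.52 − (+1.517))·6/0.0592 = 0.3041.
So 3·log[Sn²⁺] = 2·log(0.0132) − log Q = -3.7589 − (0.3041) = -4.0630; log[Sn²⁺] = -4.0630 / 3 = -1.3543; [Sn²⁺] = 10^(-1.3543) ≈ 0.044 M.

0.044 M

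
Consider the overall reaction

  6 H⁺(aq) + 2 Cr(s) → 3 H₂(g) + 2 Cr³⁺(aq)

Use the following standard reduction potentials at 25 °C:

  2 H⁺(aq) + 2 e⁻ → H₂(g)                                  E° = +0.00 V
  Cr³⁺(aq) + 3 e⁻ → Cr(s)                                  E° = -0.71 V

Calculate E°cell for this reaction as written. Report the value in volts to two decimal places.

+0.71 V

The H⁺/H₂ couple has the higher reduction potential, so it is the cathode; Cr³⁺/Cr is oxidised at the anode.
E°cell = E°(cathode) − E°(anode) = (+0.00) − (-0.71) = +0.71 V.
Since E°cell > 0, the reaction is spontaneous under standard conditions.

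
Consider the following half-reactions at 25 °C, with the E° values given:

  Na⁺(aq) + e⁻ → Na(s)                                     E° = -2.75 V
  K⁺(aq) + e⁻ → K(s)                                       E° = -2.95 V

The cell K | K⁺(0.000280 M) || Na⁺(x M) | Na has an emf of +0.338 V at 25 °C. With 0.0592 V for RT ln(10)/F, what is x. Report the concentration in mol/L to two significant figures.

Na⁺/Na is the cathode, K⁺/K the anode: E°cell = +0.20 V, n = 1.
Overall reaction: Na⁺(aq) + K(s) → Na(s) + K⁺(aq); Q = [K⁺]^1/[Na⁺]^1.
From E = E° − (0.0592/n) log Q: log Q = (E° − E)·n/0.0592 = (+0.20 − (+0.338))·1/0.0592 = -2.3311.
So 1·log[Na⁺] = 1·log(0.00028) − log Q = -3.5528 − (-2.3311) = -1.2217; [Na⁺] = 10^(-1.2217) ≈ 0.060 M.

0.060 M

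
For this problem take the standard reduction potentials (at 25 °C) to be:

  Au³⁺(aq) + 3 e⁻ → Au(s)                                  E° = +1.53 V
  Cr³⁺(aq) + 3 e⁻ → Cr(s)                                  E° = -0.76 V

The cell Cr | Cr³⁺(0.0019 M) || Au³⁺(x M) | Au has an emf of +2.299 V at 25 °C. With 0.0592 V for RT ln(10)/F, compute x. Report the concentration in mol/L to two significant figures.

0.0054 M

Au³⁺/Au is the cathode, Cr³⁺/Cr the anode: E°cell = +2.29 V, n = 3.
Overall reaction: Au³⁺(aq) + Cr(s) → Au(s) + Cr³⁺(aq); Q = [Cr³⁺]^1/[Au³⁺]^1.
From E = E° − (0.0592/n) log Q: log Q = (E° − E)·n/0.0592 = (+2.29 − (+2.299))·3/0.0592 = -0.4561.
So 1·log[Au³⁺] = 1·log(0.0019) − log Q = -2.7212 − (-0.4561) = -2.2651; [Au³⁺] = 10^(-2.2651) ≈ 0.0054 M.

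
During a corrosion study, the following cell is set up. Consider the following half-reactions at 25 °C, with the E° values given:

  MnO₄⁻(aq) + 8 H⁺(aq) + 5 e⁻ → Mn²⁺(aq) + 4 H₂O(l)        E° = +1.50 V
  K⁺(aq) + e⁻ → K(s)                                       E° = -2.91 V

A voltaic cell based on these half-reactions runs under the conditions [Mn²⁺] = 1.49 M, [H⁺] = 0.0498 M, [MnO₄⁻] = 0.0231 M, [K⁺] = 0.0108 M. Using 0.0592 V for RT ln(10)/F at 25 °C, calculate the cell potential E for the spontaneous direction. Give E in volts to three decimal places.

+4.382 V

MnO₄⁻/Mn²⁺ is the cathode (higher E°), K⁺/K the anode: E°cell = +1.50 − (-2.91) = +4.41 V, n = 5.
Overall: MnO₄⁻(aq) + 8 H⁺(aq) + 5 K(s) → Mn²⁺(aq) + 4 H₂O(l) + 5 K⁺(aq)
Q = [Mn²⁺]·[K⁺]^5 / ([MnO₄⁻]·[H⁺]^8); log Q = 2.399.
E = E° − (0.0592/n) log Q = +4.41 − (0.0592/5)(2.399) = +4.382 V.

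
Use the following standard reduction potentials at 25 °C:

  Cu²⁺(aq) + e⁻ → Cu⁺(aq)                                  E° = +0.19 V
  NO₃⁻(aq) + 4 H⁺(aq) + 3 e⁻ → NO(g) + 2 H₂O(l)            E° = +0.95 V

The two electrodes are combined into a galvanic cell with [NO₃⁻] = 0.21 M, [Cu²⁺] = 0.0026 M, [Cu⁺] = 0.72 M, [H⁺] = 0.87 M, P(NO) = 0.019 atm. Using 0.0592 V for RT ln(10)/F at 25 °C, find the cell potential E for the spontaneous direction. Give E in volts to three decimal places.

NO₃⁻/NO is the cathode (higher E°), Cu²⁺/Cu⁺ the anode: E°cell = +0.95 − (+0.19) = +0.76 V, n = 3.
Overall: NO₃⁻(aq) + 4 H⁺(aq) + 3 Cu⁺(aq) → NO(g) + 2 H₂O(l) + 3 Cu²⁺(aq)
Q = P(NO)·[Cu²⁺]^3 / ([NO₃⁻]·[H⁺]^4·[Cu⁺]^3); log Q = -8.129.
E = E° − (0.0592/n) log Q = +0.76 − (0.0592/3)(-8.129) = +0.920 V.

+0.920 V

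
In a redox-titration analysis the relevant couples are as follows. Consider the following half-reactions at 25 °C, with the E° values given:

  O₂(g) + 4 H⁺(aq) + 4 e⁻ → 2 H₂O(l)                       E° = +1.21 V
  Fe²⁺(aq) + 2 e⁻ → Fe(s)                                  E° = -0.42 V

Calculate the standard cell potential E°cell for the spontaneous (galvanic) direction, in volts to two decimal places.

+1.63 V

The O₂/H₂O couple has the higher reduction potential, so it is the cathode; Fe²⁺/Fe is oxidised at the anode.
E°cell = E°(cathode) − E°(anode) = (+1.21) − (-0.42) = +1.63 V.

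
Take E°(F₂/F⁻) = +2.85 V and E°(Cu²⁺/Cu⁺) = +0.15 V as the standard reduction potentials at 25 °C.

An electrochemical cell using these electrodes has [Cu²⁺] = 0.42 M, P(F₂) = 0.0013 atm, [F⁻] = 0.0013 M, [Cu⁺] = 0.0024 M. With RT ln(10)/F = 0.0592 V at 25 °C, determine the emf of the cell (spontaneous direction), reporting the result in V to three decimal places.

+2.653 V

F₂/F⁻ is the cathode (higher E°), Cu²⁺/Cu⁺ the anode: E°cell = +2.85 − (+0.15) = +2.70 V, n = 2.
Overall: F₂(g) + 2 Cu⁺(aq) → 2 F⁻(aq) + 2 Cu²⁺(aq)
Q = [F⁻]^2·[Cu²⁺]^2 / (P(F₂)·[Cu⁺]^2); log Q = 1.600.
E = E° − (0.0592/n) log Q = +2.70 − (0.0592/2)(1.600) = +2.653 V.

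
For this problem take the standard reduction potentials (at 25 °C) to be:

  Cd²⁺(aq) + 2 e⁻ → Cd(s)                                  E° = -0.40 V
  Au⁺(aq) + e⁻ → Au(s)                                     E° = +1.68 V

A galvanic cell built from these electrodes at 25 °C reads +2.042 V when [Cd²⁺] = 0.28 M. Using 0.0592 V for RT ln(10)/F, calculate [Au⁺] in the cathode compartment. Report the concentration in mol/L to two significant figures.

0.12 M

Au⁺/Au is the cathode, Cd²⁺/Cd the anode: E°cell = +2.08 V, n = 2.
Overall reaction: 2 Au⁺(aq) + Cd(s) → 2 Au(s) + Cd²⁺(aq); Q = [Cd²⁺]^1/[Au⁺]^2.
From E = E° − (0.0592/n) log Q: log Q = (E° − E)·n/0.0592 = (+2.08 − (+2.042))·2/0.0592 = 1.2838.
So 2·log[Au⁺] = 1·log(0.28) − log Q = -0.5528 − (1.2838) = -1.8366; log[Au⁺] = -1.8366 / 2 = -0.9183; [Au⁺] = 10^(-0.9183) ≈ 0.12 M.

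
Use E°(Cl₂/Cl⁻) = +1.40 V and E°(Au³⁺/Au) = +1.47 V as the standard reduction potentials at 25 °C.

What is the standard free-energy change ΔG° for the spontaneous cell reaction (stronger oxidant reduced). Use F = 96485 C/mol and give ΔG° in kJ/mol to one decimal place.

-40.5 kJ/mol

Au³⁺/Au (E° = +1.47 V) is the cathode; Cl₂/Cl⁻ (E° = +1.40 V) is the anode, so E°cell = +0.07 V.
Balancing electrons gives n = 6 (lcm of 3 and 2).
ΔG° = −nFE° = −(6)(96485)(+0.07) = -40,524 J = -40.5 kJ/mol.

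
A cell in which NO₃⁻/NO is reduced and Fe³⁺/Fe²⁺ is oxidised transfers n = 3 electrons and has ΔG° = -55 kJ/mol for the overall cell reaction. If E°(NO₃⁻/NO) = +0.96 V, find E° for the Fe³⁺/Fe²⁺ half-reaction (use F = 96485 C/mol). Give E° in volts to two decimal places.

+0.77 V

E°cell = −ΔG°/(nF) = −(-55×10³)/((3)(96485)) = +0.190 V.
Since NO₃⁻/NO is the cathode and Fe³⁺/Fe²⁺ the anode, E°cell = E°(NO₃⁻/NO) − E°(Fe³⁺/Fe²⁺).
So E°(Fe³⁺/Fe²⁺) = E°(NO₃⁻/NO) − E°cell = (+0.96) − (+0.190) = +0.77 V.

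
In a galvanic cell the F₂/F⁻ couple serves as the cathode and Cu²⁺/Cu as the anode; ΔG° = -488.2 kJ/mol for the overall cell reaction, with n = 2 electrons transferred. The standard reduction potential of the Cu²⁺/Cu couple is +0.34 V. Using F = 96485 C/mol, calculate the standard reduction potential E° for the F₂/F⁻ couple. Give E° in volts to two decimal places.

+2.87 V

E°cell = −ΔG°/(nF) = −(-488.2×10³)/((2)(96485)) = +2.530 V.
Since F₂/F⁻ is the cathode and Cu²⁺/Cu the anode, E°cell = E°(F₂/F⁻) − E°(Cu²⁺/Cu).
So E°(F₂/F⁻) = E°cell + E°(Cu²⁺/Cu) = +2.530 + (+0.34) = +2.87 V.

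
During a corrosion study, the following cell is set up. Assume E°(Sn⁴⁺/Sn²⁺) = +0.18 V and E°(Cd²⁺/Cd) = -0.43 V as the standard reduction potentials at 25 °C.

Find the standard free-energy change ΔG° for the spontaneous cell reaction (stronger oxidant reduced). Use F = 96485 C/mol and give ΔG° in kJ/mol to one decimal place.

Sn⁴⁺/Sn²⁺ (E° = +0.18 V) is the cathode; Cd²⁺/Cd (E° = -0.43 V) is the anode, so E°cell = +0.61 V.
Balancing electrons gives n = 2 (lcm of 2 and 2).
ΔG° = −nFE° = −(2)(96485)(+0.61) = -117,712 J = -117.7 kJ/mol.

-117.7 kJ/mol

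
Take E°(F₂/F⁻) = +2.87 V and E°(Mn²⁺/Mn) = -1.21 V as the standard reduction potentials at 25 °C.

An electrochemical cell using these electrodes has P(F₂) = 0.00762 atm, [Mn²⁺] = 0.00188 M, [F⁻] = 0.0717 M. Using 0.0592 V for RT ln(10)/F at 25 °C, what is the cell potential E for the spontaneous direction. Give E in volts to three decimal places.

F₂/F⁻ is the cathode (higher E°), Mn²⁺/Mn the anode: E°cell = +2.87 − (-1.21) = +4.08 V, n = 2.
Overall: F₂(g) + Mn(s) → 2 F⁻(aq) + Mn²⁺(aq)
Q = [F⁻]^2·[Mn²⁺] / (P(F₂)); log Q = -2.897.
E = E° − (0.0592/n) log Q = +4.08 − (0.0592/2)(-2.897) = +4.166 V.

+4.166 V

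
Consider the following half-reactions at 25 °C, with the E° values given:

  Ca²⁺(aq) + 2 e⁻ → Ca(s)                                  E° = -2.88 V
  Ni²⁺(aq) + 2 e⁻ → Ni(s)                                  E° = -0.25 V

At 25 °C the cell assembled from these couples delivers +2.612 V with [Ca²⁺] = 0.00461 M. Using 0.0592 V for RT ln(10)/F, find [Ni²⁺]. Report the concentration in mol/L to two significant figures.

Ni²⁺/Ni is the cathode, Ca²⁺/Ca the anode: E°cell = +2.63 V, n = 2.
Overall reaction: Ni²⁺(aq) + Ca(s) → Ni(s) + Ca²⁺(aq); Q = [Ca²⁺]^1/[Ni²⁺]^1.
From E = E° − (0.0592/n) log Q: log Q = (E° − E)·n/0.0592 = (+2.63 − (+2.612))·2/0.0592 = 0.6081.
So 1·log[Ni²⁺] = 1·log(0.00461) − log Q = -2.3363 − (0.6081) = -2.9444; [Ni²⁺] = 10^(-2.9444) ≈ 0.0011 M.

0.0011 M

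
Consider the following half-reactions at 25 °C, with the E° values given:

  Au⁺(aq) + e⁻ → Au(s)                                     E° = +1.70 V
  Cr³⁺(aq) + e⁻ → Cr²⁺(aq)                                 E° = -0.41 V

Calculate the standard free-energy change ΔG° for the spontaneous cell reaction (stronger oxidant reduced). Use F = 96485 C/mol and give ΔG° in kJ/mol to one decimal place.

Au⁺/Au (E° = +1.70 V) is the cathode; Cr³⁺/Cr²⁺ (E° = -0.41 V) is the anode, so E°cell = +2.11 V.
Balancing electrons gives n = 1 (lcm of 1 and 1).
ΔG° = −nFE° = −(1)(96485)(+2.11) = -203,583 J = -203.6 kJ/mol.

-203.6 kJ/mol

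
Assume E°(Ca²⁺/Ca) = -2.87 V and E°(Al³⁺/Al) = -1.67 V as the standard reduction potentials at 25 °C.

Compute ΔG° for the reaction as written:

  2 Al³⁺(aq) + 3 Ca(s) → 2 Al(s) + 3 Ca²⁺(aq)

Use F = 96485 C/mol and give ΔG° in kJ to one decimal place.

As written, Al³⁺/Al is reduced (cathode) and Ca²⁺/Ca is oxidised (anode), so E°cell = (-1.67) − (-2.87) = +1.20 V.
Balancing electrons gives n = 6.
ΔG° = −nFE° = −(6)(96485)(+1.20) = -694,692 J = -694.7 kJ.

-694.7 kJ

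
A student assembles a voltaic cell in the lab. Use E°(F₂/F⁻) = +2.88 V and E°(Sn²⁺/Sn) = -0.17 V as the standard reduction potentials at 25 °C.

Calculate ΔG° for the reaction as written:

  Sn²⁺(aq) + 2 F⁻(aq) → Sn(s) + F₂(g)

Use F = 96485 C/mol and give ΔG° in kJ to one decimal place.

+588.6 kJ

As written, Sn²⁺/Sn is reduced (cathode) and F₂/F⁻ is oxidised (anode), so E°cell = (-0.17) − (+2.88) = -3.05 V.
Balancing electrons gives n = 2.
ΔG° = −nFE° = −(2)(96485)(-3.05) = 588,558 J = +588.6 kJ.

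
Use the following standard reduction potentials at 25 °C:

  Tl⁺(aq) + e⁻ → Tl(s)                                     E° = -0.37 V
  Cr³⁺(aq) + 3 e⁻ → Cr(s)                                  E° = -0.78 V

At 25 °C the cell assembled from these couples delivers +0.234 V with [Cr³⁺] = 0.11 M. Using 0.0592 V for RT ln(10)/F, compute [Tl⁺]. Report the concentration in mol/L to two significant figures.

Tl⁺/Tl is the cathode, Cr³⁺/Cr the anode: E°cell = +0.41 V, n = 3.
Overall reaction: 3 Tl⁺(aq) + Cr(s) → 3 Tl(s) + Cr³⁺(aq); Q = [Cr³⁺]^1/[Tl⁺]^3.
From E = E° − (0.0592/n) log Q: log Q = (E° − E)·n/0.0592 = (+0.41 − (+0.234))·3/0.0592 = 8.9189.
So 3·log[Tl⁺] = 1·log(0.11) − log Q = -0.9586 − (8.9189) = -9.8775; log[Tl⁺] = -9.8775 / 3 = -3.2925; [Tl⁺] = 10^(-3.2925) ≈ 0.00051 M.

0.00051 M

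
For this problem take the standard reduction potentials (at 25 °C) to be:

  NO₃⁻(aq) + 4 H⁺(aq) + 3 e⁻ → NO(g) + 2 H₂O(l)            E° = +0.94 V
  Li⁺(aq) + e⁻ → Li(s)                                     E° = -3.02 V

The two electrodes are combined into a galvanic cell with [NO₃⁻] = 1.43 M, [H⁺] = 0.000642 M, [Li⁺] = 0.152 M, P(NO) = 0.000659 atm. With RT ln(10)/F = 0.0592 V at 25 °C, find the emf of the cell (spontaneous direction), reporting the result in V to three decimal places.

NO₃⁻/NO is the cathode (higher E°), Li⁺/Li the anode: E°cell = +0.94 − (-3.02) = +3.96 V, n = 3.
Overall: NO₃⁻(aq) + 4 H⁺(aq) + 3 Li(s) → NO(g) + 2 H₂O(l) + 3 Li⁺(aq)
Q = P(NO)·[Li⁺]^3 / ([NO₃⁻]·[H⁺]^4); log Q = 6.979.
E = E° − (0.0592/n) log Q = +3.96 − (0.0592/3)(6.979) = +3.822 V.

+3.822 V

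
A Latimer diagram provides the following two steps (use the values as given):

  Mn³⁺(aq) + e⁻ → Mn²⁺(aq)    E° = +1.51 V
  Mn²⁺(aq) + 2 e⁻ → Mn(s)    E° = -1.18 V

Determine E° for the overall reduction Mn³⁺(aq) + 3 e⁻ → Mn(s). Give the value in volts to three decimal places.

Since ΔG° = −nFE° is additive over sequential reductions, n₃E°₃ = n₁E°₁ + n₂E°₂.
E°₃ = (1×+1.51 + 2×-1.18) / 3 = (-0.850) / 3 = -0.283 V.
E° values themselves are not directly additive — weighting by electron count is essential.

-0.283 V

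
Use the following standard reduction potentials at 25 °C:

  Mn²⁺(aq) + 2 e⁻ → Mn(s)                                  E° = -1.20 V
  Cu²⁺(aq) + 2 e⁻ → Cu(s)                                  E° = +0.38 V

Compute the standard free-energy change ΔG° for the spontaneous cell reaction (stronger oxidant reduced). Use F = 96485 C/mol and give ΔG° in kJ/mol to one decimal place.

-304.9 kJ/mol

Cu²⁺/Cu (E° = +0.38 V) is the cathode; Mn²⁺/Mn (E° = -1.20 V) is the anode, so E°cell = +1.58 V.
Balancing electrons gives n = 2 (lcm of 2 and 2).
ΔG° = −nFE° = −(2)(96485)(+1.58) = -304,893 J = -304.9 kJ/mol.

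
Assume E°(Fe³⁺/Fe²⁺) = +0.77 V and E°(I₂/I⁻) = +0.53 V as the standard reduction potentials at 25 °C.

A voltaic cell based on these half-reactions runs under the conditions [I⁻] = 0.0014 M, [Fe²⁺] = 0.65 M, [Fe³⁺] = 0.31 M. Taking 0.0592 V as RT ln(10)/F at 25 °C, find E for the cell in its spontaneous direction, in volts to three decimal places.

Fe³⁺/Fe²⁺ is the cathode (higher E°), I₂/I⁻ the anode: E°cell = +0.77 − (+0.53) = +0.24 V, n = 2.
Overall: 2 Fe³⁺(aq) + 2 I⁻(aq) → 2 Fe²⁺(aq) + I₂(s)
Q = [Fe²⁺]^2 / ([Fe³⁺]^2·[I⁻]^2); log Q = 6.351.
E = E° − (0.0592/n) log Q = +0.24 − (0.0592/2)(6.351) = +0.052 V.

+0.052 V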